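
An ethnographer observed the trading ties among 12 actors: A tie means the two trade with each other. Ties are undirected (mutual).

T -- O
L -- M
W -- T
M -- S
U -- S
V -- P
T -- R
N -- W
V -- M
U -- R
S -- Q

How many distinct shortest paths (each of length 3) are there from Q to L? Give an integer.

1

The shortest distance is 3, and the only length-3 path is Q–S–M–L. So there is exactly 1 shortest path.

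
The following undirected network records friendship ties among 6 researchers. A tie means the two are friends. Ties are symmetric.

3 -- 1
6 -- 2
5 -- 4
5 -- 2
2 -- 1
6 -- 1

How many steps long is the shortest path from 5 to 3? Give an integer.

3

One shortest route is 5 – 2 – 1 – 3, which uses 3 edges, and at distance 2 from 5 we only reach {1, 6}, which does not include 3. So d(5,3) = 3.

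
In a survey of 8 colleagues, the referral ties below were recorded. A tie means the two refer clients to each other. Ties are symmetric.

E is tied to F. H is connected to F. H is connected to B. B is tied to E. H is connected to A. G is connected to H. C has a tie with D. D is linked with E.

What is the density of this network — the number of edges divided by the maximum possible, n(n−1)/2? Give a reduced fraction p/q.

There are 8 edges and 8 nodes, so the maximum possible is C(8,2) = 28.
Density = 8/28 = 2/7.

2/7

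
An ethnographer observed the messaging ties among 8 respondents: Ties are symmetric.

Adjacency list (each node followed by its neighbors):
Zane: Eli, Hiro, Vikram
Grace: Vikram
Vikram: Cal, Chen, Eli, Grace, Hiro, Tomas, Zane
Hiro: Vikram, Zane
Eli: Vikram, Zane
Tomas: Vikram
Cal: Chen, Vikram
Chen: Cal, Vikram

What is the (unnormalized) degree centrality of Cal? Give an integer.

Cal is directly tied to Chen and Vikram. That is 2 neighbors, so the degree of Cal is 2.

2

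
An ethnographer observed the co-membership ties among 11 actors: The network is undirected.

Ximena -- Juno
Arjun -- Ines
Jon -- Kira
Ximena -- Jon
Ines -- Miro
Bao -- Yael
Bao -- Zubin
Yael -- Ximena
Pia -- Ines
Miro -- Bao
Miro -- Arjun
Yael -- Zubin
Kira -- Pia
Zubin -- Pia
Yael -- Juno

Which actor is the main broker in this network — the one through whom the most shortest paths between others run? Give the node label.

Yael

Unnormalized betweenness of each node: Arjun:0, Bao:28/3, Ines:6, Jon:10/3, Juno:0, Kira:29/6, Miro:41/6, Pia:35/3, Ximena:11/2, Yael:79/6, Zubin:19/3.
Yael has the largest value, 79/6, making it the main broker — the node through which the most shortest paths run.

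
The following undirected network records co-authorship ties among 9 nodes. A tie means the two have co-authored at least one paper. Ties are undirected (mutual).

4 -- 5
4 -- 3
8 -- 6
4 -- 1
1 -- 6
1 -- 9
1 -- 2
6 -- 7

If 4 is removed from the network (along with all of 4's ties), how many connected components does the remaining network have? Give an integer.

Without 4, the remaining ties split the others into: {1, 2, 6, 7, 8, 9}; {5}; {3}.
That's 3 separate components.

3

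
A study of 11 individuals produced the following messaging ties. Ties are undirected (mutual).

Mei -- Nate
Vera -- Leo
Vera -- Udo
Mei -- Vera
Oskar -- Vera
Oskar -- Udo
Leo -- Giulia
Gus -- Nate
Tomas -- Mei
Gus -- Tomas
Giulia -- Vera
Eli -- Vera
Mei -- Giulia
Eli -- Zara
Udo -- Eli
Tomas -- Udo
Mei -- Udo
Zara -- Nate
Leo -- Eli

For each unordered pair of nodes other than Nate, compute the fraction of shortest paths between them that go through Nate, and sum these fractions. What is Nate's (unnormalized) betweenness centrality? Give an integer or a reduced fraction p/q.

Pairs whose geodesics pass through Nate — Tomas–Zara: 2/3; Leo–Gus: 3/7; Vera–Gus: 1/3; Giulia–Gus: 1/2; Giulia–Zara: 1/3; Eli–Gus: 1/2; Mei–Gus: 1/2; Mei–Zara: 1; Gus–Zara: 1.
All other pairs contribute 0.
Summing the contributions gives betweenness(Nate) = 221/42.

221/42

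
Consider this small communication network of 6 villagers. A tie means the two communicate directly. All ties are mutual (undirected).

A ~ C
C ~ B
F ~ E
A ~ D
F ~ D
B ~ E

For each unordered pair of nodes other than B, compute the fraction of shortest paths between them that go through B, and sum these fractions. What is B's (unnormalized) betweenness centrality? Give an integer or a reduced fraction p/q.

2

Pairs whose geodesics pass through B — A–E: 1/2; C–E: 1; C–F: 1/2.
All other pairs contribute 0.
Summing the contributions gives betweenness(B) = 2.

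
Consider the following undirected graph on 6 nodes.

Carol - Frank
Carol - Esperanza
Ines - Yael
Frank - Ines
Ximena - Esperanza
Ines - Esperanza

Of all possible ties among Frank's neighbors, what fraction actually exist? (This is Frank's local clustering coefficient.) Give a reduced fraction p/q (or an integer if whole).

0

Frank's neighbors: Carol and Ines (k = 2).
Possible neighbor pairs: C(2,2) = 1. Edges among them: none → e = 0.
Clustering(Frank) = 0/1.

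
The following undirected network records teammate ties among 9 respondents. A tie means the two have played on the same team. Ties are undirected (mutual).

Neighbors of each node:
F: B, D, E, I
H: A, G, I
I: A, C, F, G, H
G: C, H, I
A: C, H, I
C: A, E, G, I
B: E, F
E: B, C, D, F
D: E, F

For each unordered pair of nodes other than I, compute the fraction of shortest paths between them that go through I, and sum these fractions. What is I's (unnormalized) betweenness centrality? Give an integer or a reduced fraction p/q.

26/3

Pairs whose geodesics pass through I — D–A: 1/2; D–G: 1/2; D–H: 1; E–H: 2/4; B–A: 1/2; B–G: 1/2; B–H: 1; F–C: 1/2; F–A: 1; F–G: 1; F–H: 1; C–H: 1/3; A–G: 1/3.
All other pairs contribute 0.
Summing the contributions gives betweenness(I) = 26/3.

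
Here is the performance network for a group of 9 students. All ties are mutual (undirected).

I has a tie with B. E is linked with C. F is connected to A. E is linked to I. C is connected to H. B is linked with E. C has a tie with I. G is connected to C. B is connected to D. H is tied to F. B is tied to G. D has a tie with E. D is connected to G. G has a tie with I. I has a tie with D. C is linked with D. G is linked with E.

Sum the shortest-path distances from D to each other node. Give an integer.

14

Distances from D: A:4, B:1, C:1, E:1, F:3, G:1, H:2, I:1.
Sum = 4 + 1 + 1 + 1 + 3 + 1 + 2 + 1 = 14.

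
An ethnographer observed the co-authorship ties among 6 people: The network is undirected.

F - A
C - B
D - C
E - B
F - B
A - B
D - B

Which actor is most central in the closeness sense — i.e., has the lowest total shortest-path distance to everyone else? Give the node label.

Farness (sum of distances to all others) for each node — A:8, B:5, C:8, D:8, E:9, F:8.
The smallest farness is 5, for B, so B has the highest closeness.

B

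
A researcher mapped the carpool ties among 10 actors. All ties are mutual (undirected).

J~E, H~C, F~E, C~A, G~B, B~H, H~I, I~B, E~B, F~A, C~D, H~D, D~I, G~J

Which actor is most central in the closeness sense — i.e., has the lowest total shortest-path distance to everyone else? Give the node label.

Farness (sum of distances to all others) for each node — A:21, B:15, C:19, D:20, E:17, F:20, G:21, H:16, I:18, J:23.
The smallest farness is 15, for B, so B has the highest closeness.

B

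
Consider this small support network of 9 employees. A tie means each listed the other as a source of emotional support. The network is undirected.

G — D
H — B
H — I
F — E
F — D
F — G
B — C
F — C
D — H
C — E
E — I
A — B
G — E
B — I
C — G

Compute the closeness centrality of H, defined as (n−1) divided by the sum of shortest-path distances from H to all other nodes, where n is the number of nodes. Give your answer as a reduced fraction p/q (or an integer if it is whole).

8/13

Distances from H: A:2, B:1, C:2, D:1, E:2, F:2, G:2, I:1. Sum = 13.
n = 9, so closeness = 8/13.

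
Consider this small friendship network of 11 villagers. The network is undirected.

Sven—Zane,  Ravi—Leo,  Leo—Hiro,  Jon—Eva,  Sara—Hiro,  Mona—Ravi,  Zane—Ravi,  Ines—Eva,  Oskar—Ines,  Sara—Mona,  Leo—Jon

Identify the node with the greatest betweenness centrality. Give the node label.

Unnormalized betweenness of each node: Eva:16, Hiro:5, Ines:9, Jon:21, Leo:27, Mona:3, Oskar:0, Ravi:21, Sara:1, Sven:0, Zane:9.
Leo has the largest value, 27, making it the main broker — the node through which the most shortest paths run.

Leo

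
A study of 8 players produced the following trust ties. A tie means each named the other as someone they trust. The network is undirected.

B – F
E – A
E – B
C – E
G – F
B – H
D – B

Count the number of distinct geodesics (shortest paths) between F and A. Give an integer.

The shortest distance is 3, and the only length-3 path is F–B–E–A. So there is exactly 1 shortest path.

1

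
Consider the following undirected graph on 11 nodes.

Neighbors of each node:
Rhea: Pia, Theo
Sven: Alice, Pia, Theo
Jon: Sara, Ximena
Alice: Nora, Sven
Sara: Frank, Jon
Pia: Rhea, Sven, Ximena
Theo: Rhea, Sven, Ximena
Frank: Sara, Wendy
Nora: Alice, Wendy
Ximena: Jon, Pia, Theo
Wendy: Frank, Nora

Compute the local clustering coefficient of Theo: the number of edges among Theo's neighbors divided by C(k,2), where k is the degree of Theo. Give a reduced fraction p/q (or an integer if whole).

Theo's neighbors: Rhea, Sven, and Ximena (k = 3).
Possible neighbor pairs: C(3,2) = 3. Edges among them: none → e = 0.
Clustering(Theo) = 0/3 = 0.

0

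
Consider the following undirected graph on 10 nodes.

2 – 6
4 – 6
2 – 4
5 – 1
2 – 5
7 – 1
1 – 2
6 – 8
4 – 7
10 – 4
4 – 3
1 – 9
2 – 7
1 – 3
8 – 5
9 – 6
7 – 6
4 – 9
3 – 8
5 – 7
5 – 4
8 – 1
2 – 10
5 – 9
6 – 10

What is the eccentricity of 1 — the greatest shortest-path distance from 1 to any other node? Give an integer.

2

Distances from 1: 2:1, 3:1, 4:2, 5:1, 6:2, 7:1, 8:1, 9:1, 10:2.
The largest is 2 (to 4, 6, and 10), so the eccentricity of 1 is 2.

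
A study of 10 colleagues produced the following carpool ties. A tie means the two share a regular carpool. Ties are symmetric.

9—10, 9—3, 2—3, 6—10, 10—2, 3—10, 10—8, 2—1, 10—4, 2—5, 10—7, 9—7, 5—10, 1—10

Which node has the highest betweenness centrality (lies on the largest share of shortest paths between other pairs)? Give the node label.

Unnormalized betweenness of each node: 1:0, 2:3/2, 3:1/2, 4:0, 5:0, 6:0, 7:0, 8:0, 9:1/2, 10:57/2.
10 has the largest value, 57/2, making it the main broker — the node through which the most shortest paths run.

10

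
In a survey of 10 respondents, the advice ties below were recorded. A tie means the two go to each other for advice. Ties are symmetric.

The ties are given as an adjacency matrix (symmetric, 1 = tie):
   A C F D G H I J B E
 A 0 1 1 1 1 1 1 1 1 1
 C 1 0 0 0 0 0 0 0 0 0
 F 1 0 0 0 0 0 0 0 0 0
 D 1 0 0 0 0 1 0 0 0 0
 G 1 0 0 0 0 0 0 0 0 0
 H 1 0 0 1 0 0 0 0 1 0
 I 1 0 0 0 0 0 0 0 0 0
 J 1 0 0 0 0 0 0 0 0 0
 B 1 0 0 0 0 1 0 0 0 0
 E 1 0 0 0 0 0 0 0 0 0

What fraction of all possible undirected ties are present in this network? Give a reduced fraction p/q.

There are 11 edges and 10 nodes, so the maximum possible is C(10,2) = 45.
Density = 11/45.

11/45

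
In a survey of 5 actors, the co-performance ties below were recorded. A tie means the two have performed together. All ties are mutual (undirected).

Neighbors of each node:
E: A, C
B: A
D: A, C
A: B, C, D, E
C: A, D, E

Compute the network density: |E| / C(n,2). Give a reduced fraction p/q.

There are 6 edges and 5 nodes, so the maximum possible is C(5,2) = 10.
Density = 6/10 = 3/5.

3/5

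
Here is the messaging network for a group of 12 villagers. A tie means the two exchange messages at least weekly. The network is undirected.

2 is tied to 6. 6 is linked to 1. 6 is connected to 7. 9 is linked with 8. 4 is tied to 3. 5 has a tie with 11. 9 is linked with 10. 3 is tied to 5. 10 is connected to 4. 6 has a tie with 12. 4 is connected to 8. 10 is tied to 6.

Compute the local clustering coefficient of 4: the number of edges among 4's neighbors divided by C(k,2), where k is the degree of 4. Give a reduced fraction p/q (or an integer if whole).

0

4's neighbors: 3, 8, and 10 (k = 3).
Possible neighbor pairs: C(3,2) = 3. Edges among them: none → e = 0.
Clustering(4) = 0/3 = 0.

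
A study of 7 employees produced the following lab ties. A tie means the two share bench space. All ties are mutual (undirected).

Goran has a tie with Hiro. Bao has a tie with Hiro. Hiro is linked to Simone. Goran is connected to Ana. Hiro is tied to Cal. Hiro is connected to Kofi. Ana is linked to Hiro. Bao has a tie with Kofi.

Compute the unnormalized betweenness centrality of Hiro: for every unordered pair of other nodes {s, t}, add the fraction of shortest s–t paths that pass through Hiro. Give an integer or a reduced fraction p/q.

Pairs whose geodesics pass through Hiro — Simone–Ana: 1; Simone–Kofi: 1; Simone–Cal: 1; Simone–Bao: 1; Simone–Goran: 1; Ana–Kofi: 1; Ana–Cal: 1; Ana–Bao: 1; Kofi–Cal: 1; Kofi–Goran: 1; Cal–Bao: 1; Cal–Goran: 1; Bao–Goran: 1.
All other pairs contribute 0.
Summing the contributions gives betweenness(Hiro) = 13.

13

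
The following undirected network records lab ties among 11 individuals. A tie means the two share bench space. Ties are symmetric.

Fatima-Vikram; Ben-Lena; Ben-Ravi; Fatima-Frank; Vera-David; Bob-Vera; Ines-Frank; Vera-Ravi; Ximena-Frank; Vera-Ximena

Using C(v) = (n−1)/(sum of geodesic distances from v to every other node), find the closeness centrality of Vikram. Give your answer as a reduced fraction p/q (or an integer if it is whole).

10/41

Distances from Vikram: Ben:6, Bob:5, David:5, Fatima:1, Frank:2, Ines:3, Lena:7, Ravi:5, Vera:4, Ximena:3. Sum = 41.
n = 11, so closeness = 10/41.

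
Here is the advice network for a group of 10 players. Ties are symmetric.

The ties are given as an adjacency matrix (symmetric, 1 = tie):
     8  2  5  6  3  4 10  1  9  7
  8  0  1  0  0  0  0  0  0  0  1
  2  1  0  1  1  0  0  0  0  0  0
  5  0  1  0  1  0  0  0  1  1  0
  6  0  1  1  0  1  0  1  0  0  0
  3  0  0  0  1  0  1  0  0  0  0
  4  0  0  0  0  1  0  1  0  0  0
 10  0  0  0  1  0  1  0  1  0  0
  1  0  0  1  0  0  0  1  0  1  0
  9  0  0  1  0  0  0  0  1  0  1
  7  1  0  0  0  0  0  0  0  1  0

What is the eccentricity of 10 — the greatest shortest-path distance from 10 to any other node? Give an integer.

3

Distances from 10: 1:1, 2:2, 3:2, 4:1, 5:2, 6:1, 7:3, 8:3, 9:2.
The largest is 3 (to 8 and 7), so the eccentricity of 10 is 3.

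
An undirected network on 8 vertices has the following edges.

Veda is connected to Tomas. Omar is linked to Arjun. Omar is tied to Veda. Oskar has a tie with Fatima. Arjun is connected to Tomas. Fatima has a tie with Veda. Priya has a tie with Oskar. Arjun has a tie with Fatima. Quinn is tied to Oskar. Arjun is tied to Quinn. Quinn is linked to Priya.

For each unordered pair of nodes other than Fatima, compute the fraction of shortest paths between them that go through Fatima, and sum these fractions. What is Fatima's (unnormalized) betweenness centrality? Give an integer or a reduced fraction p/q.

Pairs whose geodesics pass through Fatima — Omar–Oskar: 2/3; Veda–Arjun: 1/3; Veda–Quinn: 2/4; Veda–Priya: 1; Veda–Oskar: 1; Arjun–Oskar: 1/2; Tomas–Oskar: 2/3.
All other pairs contribute 0.
Summing the contributions gives betweenness(Fatima) = 14/3.

14/3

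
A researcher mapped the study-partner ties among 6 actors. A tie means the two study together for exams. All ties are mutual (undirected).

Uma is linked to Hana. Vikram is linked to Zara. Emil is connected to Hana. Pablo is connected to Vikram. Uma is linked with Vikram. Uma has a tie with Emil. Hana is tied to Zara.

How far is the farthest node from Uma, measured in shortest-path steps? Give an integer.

Distances from Uma: Emil:1, Hana:1, Pablo:2, Vikram:1, Zara:2.
The largest is 2 (to Zara and Pablo), so the eccentricity of Uma is 2.

2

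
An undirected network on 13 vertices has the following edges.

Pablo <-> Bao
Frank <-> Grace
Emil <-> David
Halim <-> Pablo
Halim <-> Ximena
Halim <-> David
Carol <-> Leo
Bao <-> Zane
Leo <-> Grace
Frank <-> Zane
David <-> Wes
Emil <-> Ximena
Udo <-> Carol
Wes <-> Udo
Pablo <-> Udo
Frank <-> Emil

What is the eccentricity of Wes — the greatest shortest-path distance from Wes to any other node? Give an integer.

4

Distances from Wes: Bao:3, Carol:2, David:1, Emil:2, Frank:3, Grace:4, Halim:2, Leo:3, Pablo:2, Udo:1, Ximena:3, Zane:4.
The largest is 4 (to Grace and Zane), so the eccentricity of Wes is 4.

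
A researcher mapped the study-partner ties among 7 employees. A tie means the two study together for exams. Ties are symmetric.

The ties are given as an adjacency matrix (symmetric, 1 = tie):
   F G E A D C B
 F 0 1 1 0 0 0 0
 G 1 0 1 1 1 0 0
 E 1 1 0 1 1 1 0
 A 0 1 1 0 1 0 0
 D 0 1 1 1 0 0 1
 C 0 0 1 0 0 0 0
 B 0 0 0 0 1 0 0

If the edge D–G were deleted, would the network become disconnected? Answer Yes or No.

Even without that edge, D still reaches G via D – E – G, so the network stays connected. Not a bridge.

No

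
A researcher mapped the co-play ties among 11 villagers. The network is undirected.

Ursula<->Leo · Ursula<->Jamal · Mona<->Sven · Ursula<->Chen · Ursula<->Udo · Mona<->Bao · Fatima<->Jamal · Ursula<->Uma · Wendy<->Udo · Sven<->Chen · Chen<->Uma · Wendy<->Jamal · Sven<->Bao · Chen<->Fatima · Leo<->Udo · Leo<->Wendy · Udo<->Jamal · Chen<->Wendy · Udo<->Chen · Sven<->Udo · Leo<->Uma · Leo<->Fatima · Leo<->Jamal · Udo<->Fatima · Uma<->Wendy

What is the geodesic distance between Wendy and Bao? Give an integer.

3

One shortest route is Wendy – Udo – Sven – Bao, which uses 3 edges, and at distance 2 from Wendy we only reach {Fatima, Sven, Ursula}, which does not include Bao. So d(Wendy,Bao) = 3.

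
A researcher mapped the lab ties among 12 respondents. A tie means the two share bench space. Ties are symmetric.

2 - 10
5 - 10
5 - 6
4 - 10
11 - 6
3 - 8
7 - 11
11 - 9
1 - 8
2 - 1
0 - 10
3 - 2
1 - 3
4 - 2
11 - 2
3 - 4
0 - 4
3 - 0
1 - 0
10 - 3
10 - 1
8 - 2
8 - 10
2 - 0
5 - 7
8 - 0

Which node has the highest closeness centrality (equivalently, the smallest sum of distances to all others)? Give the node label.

2

Farness (sum of distances to all others) for each node — 0:19, 1:20, 2:15, 3:19, 4:21, 5:20, 6:25, 7:25, 8:20, 9:28, 10:16, 11:18.
The smallest farness is 15, for 2, so 2 has the highest closeness.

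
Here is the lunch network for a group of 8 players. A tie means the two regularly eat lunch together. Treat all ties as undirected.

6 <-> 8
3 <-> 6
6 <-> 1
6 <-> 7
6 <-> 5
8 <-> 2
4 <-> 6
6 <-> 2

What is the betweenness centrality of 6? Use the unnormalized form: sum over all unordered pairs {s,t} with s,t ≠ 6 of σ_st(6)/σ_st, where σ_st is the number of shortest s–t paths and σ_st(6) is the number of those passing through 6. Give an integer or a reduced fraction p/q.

Pairs whose geodesics pass through 6 — 3–2: 1; 3–7: 1; 3–5: 1; 3–1: 1; 3–8: 1; 3–4: 1; 2–7: 1; 2–5: 1; 2–1: 1; 2–4: 1; 7–5: 1; 7–1: 1; 7–8: 1; 7–4: 1 … (+6 more pairs).
All other pairs contribute 0.
Summing the contributions gives betweenness(6) = 20.

20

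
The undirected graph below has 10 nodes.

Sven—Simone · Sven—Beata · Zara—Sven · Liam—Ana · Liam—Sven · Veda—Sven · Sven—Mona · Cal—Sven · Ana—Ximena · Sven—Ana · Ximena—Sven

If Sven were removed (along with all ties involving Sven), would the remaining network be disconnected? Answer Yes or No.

Yes

Removing Sven leaves {Mona} with no path to {Ana, Liam, and Ximena}, so the network splits into 7 components. Sven is a cut vertex.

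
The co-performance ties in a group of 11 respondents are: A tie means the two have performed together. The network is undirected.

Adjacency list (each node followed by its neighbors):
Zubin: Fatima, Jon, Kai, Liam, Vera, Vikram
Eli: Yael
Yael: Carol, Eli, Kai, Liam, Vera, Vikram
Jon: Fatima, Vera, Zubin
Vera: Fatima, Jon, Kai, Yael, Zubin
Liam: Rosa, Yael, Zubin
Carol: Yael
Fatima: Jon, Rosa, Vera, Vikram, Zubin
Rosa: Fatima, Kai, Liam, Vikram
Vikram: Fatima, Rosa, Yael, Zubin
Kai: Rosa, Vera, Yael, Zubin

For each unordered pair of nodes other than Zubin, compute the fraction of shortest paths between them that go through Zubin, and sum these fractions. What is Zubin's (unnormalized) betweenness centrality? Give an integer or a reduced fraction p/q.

14/3

Pairs whose geodesics pass through Zubin — Fatima–Kai: 1/3; Fatima–Liam: 1/2; Vikram–Vera: 1/3; Vikram–Kai: 1/3; Vikram–Liam: 1/3; Vikram–Jon: 1/2; Vera–Liam: 1/2; Kai–Liam: 1/3; Kai–Jon: 1/2; Liam–Jon: 1.
All other pairs contribute 0.
Summing the contributions gives betweenness(Zubin) = 14/3.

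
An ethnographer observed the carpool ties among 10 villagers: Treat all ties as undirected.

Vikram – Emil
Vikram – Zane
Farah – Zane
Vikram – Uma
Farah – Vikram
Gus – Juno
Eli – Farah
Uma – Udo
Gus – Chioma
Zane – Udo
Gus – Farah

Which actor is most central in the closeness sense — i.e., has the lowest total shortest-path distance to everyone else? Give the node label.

Farah

Farness (sum of distances to all others) for each node — Chioma:26, Eli:22, Emil:24, Farah:14, Gus:18, Juno:26, Udo:23, Uma:22, Vikram:16, Zane:17.
The smallest farness is 14, for Farah, so Farah has the highest closeness.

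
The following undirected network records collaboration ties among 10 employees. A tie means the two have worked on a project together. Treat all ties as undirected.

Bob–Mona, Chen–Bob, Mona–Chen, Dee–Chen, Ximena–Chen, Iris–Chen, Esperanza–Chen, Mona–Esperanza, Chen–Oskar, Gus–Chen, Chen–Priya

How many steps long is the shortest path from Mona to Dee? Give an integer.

One shortest route is Mona – Chen – Dee, which uses 2 edges, and Mona and Dee are not directly tied, so nothing shorter exists. So d(Mona,Dee) = 2.

2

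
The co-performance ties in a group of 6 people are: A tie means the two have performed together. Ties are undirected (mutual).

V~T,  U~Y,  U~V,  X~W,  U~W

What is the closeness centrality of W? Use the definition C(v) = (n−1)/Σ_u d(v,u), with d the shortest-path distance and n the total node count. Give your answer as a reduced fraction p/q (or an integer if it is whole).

5/9

Distances from W: T:3, U:1, V:2, X:1, Y:2. Sum = 9.
n = 6, so closeness = 5/9.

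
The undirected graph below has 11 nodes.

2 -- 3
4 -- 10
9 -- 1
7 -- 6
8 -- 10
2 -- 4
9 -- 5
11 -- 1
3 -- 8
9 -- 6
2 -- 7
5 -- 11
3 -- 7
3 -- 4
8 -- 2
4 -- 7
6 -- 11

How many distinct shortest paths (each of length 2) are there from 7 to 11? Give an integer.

The shortest distance is 2, and the only length-2 path is 7–6–11. So there is exactly 1 shortest path.

1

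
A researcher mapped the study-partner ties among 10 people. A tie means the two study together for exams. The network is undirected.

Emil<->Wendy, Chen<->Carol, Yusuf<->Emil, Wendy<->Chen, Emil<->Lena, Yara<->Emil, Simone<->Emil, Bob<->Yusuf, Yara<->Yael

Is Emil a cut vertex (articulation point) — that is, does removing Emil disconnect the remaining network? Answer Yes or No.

Removing Emil leaves {Bob and Yusuf} with no path to {Carol, Chen, and Wendy}, so the network splits into 5 components. Emil is a cut vertex.

Yes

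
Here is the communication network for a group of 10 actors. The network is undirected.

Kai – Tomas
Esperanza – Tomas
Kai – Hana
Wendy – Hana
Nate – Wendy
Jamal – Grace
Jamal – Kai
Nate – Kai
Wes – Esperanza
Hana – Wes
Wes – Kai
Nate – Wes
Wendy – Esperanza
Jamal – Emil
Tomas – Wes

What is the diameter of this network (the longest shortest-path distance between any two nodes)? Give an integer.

4

Eccentricity of each node (its greatest distance to any other): Emil:4, Esperanza:4, Grace:4, Hana:3, Jamal:3, Kai:2, Nate:3, Tomas:3, Wendy:4, Wes:3.
The maximum eccentricity is 4, realized for instance by the pair Wendy–Grace via Wendy – Nate – Kai – Jamal – Grace. So the diameter is 4.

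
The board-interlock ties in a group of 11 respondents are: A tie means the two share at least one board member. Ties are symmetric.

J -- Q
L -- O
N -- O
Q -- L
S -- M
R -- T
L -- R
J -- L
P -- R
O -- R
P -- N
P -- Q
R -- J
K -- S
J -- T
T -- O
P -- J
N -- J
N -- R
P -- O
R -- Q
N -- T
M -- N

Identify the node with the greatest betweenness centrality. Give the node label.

Unnormalized betweenness of each node: J:4, K:0, L:8/15, M:16, N:429/20, O:13/6, P:28/15, Q:1/4, R:68/15, S:9, T:1/5.
N has the largest value, 429/20, making it the main broker — the node through which the most shortest paths run.

N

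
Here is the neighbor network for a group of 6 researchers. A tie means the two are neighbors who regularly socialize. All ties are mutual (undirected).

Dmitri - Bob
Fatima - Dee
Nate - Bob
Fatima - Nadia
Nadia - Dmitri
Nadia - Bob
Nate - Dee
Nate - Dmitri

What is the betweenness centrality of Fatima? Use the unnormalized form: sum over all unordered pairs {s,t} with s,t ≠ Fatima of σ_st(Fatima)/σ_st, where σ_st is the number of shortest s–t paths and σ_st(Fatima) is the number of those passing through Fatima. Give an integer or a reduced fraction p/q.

1

Pairs whose geodesics pass through Fatima — Nadia–Dee: 1.
All other pairs contribute 0.
Summing the contributions gives betweenness(Fatima) = 1.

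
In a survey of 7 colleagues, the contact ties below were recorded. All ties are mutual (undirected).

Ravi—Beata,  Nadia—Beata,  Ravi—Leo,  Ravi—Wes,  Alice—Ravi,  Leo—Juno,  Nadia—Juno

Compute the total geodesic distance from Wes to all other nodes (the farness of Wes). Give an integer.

Distances from Wes: Alice:2, Beata:2, Juno:3, Leo:2, Nadia:3, Ravi:1.
Sum = 2 + 2 + 3 + 2 + 3 + 1 = 13.

13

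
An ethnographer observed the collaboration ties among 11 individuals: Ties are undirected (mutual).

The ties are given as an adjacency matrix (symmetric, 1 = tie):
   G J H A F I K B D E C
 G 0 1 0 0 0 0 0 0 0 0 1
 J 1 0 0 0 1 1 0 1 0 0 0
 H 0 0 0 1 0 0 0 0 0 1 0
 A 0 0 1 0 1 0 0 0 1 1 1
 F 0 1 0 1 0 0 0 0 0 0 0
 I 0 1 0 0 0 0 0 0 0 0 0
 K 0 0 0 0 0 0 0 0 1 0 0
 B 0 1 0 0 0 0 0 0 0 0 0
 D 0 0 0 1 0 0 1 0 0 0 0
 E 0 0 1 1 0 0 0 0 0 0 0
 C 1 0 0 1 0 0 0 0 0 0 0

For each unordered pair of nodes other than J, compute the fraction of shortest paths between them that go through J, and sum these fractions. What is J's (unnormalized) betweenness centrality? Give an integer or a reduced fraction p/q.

Pairs whose geodesics pass through J — G–F: 1; G–I: 1; G–B: 1; H–I: 1; H–B: 1; A–I: 1; A–B: 1; F–I: 1; F–B: 1; I–K: 1; I–B: 1; I–D: 1; I–E: 1; I–C: 1 … (+4 more pairs).
All other pairs contribute 0.
Summing the contributions gives betweenness(J) = 18.

18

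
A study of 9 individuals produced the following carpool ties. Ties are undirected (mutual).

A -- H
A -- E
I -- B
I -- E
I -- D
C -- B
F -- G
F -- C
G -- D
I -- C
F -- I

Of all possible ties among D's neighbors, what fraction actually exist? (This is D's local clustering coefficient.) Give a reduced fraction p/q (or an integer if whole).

D's neighbors: G and I (k = 2).
Possible neighbor pairs: C(2,2) = 1. Edges among them: none → e = 0.
Clustering(D) = 0/1.

0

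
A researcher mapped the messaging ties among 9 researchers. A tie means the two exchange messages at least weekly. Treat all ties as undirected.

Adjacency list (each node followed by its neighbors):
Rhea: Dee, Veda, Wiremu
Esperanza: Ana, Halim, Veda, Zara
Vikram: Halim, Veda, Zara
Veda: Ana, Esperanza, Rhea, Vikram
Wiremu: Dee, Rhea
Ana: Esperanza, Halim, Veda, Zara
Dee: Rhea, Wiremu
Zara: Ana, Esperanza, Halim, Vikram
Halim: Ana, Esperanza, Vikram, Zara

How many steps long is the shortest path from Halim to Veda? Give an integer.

One shortest route is Halim – Esperanza – Veda, which uses 2 edges, and Halim and Veda are not directly tied, so nothing shorter exists. So d(Halim,Veda) = 2.

2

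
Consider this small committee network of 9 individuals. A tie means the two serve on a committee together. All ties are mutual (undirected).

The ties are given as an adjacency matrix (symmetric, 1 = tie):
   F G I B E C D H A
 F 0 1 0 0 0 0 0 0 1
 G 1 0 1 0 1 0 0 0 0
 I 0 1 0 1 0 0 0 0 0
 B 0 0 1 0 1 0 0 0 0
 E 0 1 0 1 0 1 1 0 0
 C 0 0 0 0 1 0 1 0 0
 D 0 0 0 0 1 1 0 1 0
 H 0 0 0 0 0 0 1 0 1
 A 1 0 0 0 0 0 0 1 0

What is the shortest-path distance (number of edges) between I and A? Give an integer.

One shortest route is I – G – F – A, which uses 3 edges, and at distance 2 from I we only reach {E, F}, which does not include A. So d(I,A) = 3.

3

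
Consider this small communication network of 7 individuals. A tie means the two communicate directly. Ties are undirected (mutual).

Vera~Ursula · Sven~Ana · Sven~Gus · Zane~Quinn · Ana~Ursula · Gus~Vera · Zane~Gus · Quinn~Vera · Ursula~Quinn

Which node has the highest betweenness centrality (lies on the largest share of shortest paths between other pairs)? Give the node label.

Gus

Unnormalized betweenness of each node: Ana:4/3, Gus:11/3, Quinn:2, Sven:3/2, Ursula:17/6, Vera:11/6, Zane:5/6.
Gus has the largest value, 11/3, making it the main broker — the node through which the most shortest paths run.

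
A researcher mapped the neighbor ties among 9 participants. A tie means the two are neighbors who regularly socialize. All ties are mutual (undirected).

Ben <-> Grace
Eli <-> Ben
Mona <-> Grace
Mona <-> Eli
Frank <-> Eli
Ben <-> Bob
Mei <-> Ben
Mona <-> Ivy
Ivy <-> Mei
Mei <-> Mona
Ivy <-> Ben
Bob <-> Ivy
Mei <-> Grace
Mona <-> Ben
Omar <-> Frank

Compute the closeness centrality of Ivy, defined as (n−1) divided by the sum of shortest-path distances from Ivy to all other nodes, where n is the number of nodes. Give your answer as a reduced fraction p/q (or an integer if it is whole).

8/15

Distances from Ivy: Ben:1, Bob:1, Eli:2, Frank:3, Grace:2, Mei:1, Mona:1, Omar:4. Sum = 15.
n = 9, so closeness = 8/15.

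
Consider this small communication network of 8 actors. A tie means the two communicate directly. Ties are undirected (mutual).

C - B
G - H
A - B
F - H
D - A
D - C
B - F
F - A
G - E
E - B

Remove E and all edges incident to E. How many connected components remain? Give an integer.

1

E's neighbors (B and G) remain reachable from one another through other ties, so the rest of the network stays in one piece.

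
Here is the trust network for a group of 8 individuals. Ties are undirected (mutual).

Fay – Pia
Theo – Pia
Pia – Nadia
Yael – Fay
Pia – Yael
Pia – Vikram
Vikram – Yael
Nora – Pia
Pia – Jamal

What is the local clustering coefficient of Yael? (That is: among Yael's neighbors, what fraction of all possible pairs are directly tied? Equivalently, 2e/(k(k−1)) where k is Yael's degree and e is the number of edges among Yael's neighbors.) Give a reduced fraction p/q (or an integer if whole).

Yael's neighbors: Fay, Pia, and Vikram (k = 3).
Possible neighbor pairs: C(3,2) = 3. Edges among them: Fay–Pia, Pia–Vikram → e = 2.
Clustering(Yael) = 2/3.

2/3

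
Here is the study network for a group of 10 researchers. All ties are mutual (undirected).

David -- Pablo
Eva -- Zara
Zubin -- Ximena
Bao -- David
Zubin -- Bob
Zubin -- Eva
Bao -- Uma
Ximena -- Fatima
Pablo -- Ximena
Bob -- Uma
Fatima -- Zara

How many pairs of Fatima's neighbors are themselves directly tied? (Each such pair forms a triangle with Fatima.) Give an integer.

0

Fatima's neighbors are Ximena and Zara, but none of them are tied to each other, so no triangle contains Fatima.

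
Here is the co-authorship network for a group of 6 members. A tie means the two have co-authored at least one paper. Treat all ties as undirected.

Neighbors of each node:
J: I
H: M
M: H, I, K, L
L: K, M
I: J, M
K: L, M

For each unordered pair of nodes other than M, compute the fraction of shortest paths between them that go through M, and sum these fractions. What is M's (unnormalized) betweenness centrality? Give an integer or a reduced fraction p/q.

Pairs whose geodesics pass through M — L–H: 1; L–J: 1; L–I: 1; K–H: 1; K–J: 1; K–I: 1; H–J: 1; H–I: 1.
All other pairs contribute 0.
Summing the contributions gives betweenness(M) = 8.

8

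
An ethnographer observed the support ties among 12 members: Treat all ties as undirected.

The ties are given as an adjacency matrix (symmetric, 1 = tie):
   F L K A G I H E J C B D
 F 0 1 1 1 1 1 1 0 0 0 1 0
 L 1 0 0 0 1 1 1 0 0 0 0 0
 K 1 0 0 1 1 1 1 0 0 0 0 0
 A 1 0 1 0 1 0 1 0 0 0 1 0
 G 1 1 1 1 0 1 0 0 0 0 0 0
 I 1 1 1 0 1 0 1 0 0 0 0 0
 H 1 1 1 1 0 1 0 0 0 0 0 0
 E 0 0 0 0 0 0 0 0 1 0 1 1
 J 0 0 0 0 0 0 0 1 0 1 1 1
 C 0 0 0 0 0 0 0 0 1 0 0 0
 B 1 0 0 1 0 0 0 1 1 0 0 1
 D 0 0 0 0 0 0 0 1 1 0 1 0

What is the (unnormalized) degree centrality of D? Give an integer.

3

D is directly tied to B, E, and J. That is 3 neighbors, so the degree of D is 3.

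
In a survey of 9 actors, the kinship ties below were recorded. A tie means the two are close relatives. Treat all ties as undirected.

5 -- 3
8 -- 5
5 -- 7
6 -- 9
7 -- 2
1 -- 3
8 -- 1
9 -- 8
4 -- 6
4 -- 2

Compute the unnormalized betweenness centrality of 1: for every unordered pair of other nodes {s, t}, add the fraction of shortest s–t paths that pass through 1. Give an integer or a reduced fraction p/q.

Pairs whose geodesics pass through 1 — 6–3: 1/2; 9–3: 1/2; 8–3: 1/2.
All other pairs contribute 0.
Summing the contributions gives betweenness(1) = 3/2.

3/2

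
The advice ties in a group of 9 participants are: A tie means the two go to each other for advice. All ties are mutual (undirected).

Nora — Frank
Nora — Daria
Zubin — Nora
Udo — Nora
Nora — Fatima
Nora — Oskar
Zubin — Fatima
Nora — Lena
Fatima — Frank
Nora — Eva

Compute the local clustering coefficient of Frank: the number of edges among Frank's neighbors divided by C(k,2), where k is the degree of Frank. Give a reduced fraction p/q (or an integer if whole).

1

Frank's neighbors: Fatima and Nora (k = 2).
Possible neighbor pairs: C(2,2) = 1. Edges among them: Fatima–Nora → e = 1.
Clustering(Frank) = 1/1.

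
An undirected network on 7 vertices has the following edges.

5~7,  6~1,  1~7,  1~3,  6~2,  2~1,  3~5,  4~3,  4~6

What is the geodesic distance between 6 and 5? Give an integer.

One shortest route is 6 – 4 – 3 – 5, which uses 3 edges, and at distance 2 from 6 we only reach {3, 7}, which does not include 5. So d(6,5) = 3.

3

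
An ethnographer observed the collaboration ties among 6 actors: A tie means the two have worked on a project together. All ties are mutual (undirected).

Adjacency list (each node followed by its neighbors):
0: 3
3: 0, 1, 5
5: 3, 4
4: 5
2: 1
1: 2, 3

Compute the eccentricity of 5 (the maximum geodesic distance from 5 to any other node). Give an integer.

3

Distances from 5: 0:2, 1:2, 2:3, 3:1, 4:1.
The largest is 3 (to 2), so the eccentricity of 5 is 3.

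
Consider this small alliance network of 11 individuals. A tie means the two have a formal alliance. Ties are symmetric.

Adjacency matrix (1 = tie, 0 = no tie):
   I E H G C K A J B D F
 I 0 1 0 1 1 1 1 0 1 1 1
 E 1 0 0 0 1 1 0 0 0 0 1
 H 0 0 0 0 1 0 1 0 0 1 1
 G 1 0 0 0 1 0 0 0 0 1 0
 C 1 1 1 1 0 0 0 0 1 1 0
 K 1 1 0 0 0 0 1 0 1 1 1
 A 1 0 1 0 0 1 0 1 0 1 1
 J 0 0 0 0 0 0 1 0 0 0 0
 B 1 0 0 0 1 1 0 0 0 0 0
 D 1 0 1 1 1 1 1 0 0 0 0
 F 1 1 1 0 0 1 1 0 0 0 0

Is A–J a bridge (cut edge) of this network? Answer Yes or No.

Yes

Without the A–J edge there is no alternate route between A and J, so the network disconnects. It is a bridge.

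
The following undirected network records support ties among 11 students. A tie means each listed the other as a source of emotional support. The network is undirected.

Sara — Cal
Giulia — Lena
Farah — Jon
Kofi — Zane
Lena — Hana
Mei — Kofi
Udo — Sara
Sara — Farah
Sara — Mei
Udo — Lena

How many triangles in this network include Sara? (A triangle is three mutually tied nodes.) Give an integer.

Sara's neighbors are Cal, Farah, Mei, and Udo, but none of them are tied to each other, so no triangle contains Sara.

0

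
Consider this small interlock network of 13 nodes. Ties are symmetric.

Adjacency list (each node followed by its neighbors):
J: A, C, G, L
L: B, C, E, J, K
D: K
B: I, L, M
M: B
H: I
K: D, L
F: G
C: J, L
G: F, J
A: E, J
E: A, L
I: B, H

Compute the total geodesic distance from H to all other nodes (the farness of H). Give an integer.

46

Distances from H: A:5, B:2, C:4, D:5, E:4, F:6, G:5, I:1, J:4, K:4, L:3, M:3.
Sum = 5 + 2 + 4 + 5 + 4 + 6 + 5 + 1 + 4 + 4 + 3 + 3 = 46.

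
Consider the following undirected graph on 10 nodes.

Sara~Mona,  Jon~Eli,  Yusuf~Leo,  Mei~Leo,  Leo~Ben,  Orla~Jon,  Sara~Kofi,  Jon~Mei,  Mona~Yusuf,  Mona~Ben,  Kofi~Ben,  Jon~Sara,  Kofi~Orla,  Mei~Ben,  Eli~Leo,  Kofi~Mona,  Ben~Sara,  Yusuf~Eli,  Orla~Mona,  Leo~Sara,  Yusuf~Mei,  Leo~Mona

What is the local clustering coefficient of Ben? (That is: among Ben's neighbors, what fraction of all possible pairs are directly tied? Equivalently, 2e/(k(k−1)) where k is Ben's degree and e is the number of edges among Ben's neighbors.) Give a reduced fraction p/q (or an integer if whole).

Ben's neighbors: Kofi, Leo, Mei, Mona, and Sara (k = 5).
Possible neighbor pairs: C(5,2) = 10. Edges among them: Kofi–Mona, Kofi–Sara, Leo–Mei, Leo–Mona, Leo–Sara, Mona–Sara → e = 6.
Clustering(Ben) = 6/10 = 3/5.

3/5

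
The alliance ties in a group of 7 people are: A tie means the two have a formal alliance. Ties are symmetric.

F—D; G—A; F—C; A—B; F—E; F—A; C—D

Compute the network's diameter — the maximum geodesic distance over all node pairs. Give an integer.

Eccentricity of each node (its greatest distance to any other): A:2, B:3, C:3, D:3, E:3, F:2, G:3.
The maximum eccentricity is 3, realized for instance by the pair C–G via C – F – A – G. So the diameter is 3.

3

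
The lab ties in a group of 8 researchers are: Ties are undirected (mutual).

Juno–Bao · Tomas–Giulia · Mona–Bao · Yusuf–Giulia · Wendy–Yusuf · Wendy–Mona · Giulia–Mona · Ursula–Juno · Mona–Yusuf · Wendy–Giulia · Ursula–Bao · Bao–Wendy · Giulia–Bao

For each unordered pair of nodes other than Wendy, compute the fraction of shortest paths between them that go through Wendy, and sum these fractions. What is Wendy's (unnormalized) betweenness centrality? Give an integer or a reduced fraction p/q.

Pairs whose geodesics pass through Wendy — Juno–Yusuf: 1/3; Ursula–Yusuf: 1/3; Bao–Yusuf: 1/3.
All other pairs contribute 0.
Summing the contributions gives betweenness(Wendy) = 1.

1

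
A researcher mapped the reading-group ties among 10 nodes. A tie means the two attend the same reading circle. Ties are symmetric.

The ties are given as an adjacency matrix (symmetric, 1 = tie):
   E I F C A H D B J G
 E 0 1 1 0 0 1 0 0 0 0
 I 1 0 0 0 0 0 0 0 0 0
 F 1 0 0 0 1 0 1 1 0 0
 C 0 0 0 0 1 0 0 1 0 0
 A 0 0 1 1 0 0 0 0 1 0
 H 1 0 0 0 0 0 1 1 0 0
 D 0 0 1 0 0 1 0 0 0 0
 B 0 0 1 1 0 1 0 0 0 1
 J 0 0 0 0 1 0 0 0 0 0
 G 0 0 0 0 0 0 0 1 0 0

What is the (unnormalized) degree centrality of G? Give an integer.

G is directly tied to B. That is 1 neighbor, so the degree of G is 1.

1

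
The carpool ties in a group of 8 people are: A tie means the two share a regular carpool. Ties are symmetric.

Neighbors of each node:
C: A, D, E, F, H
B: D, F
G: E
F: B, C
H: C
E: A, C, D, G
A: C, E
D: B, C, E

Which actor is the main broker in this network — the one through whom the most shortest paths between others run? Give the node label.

C

Unnormalized betweenness of each node: A:0, B:1/2, C:32/3, D:11/3, E:41/6, F:4/3, G:0, H:0.
C has the largest value, 32/3, making it the main broker — the node through which the most shortest paths run.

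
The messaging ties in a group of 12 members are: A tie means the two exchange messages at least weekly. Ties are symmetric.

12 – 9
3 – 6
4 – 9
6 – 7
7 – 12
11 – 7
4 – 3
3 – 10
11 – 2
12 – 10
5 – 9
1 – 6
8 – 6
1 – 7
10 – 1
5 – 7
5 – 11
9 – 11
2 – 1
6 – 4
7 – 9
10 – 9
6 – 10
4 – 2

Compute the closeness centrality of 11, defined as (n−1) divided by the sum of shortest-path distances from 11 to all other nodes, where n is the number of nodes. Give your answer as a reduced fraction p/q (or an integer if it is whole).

Distances from 11: 1:2, 2:1, 3:3, 4:2, 5:1, 6:2, 7:1, 8:3, 9:1, 10:2, 12:2. Sum = 20.
n = 12, so closeness = 11/20.

11/20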